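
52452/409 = 52452/409 = 128.24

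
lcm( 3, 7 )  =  21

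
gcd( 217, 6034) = 7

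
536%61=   48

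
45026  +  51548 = 96574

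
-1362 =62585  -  63947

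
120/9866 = 60/4933  =  0.01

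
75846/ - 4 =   -  18962+1/2= - 18961.50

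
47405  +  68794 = 116199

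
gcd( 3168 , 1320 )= 264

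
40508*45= 1822860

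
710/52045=142/10409 = 0.01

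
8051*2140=17229140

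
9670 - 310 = 9360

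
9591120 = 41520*231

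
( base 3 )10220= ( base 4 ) 1221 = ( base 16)69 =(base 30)3F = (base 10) 105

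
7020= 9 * 780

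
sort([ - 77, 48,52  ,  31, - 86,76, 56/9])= [ - 86, - 77,56/9,  31,48, 52,76 ]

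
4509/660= 1503/220  =  6.83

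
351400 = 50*7028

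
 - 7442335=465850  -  7908185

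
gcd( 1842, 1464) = 6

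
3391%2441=950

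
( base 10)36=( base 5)121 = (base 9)40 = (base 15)26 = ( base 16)24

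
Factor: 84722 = 2^1*11^1 *3851^1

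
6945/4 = 6945/4 = 1736.25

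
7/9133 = 7/9133 = 0.00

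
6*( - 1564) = -9384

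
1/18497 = 1/18497 = 0.00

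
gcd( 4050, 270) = 270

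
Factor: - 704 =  - 2^6*11^1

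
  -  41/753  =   - 41/753 = - 0.05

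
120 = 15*8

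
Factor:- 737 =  - 11^1*67^1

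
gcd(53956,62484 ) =164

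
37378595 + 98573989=135952584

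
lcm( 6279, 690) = 62790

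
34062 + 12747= 46809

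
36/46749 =12/15583=0.00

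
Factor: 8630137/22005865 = 5^( - 1 )*7^(  -  1 )*53^( - 1 ) * 1741^1*4957^1*11863^(  -  1)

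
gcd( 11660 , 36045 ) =5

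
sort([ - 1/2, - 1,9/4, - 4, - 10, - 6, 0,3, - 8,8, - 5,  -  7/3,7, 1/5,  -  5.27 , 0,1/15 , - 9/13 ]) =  [ - 10, - 8, - 6, - 5.27,-5, - 4,-7/3, - 1,-9/13, - 1/2,0, 0,1/15, 1/5,9/4,3  ,  7,  8 ]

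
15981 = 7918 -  - 8063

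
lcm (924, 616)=1848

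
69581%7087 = 5798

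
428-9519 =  -9091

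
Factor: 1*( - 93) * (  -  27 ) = 2511= 3^4*31^1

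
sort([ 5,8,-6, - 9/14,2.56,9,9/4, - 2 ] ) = [ -6,  -  2 ,  -  9/14,  9/4, 2.56, 5, 8, 9 ] 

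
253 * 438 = 110814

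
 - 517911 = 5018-522929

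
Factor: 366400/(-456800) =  - 458/571 = - 2^1 * 229^1*571^( - 1) 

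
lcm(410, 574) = 2870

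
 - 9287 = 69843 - 79130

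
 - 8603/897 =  -10 + 367/897 = - 9.59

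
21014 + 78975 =99989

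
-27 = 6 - 33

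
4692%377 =168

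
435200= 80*5440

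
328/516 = 82/129=0.64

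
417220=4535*92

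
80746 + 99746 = 180492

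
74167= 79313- 5146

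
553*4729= 2615137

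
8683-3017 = 5666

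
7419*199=1476381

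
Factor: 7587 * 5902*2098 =2^2*3^3*13^1*227^1*281^1*1049^1  =  93945238452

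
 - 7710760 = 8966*( - 860)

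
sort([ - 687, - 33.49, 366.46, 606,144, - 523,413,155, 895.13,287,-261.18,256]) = [ - 687,- 523, - 261.18,-33.49,144 , 155, 256, 287,366.46, 413, 606,895.13 ]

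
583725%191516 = 9177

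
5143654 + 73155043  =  78298697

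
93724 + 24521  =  118245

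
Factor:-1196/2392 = -2^(-1)  =  -1/2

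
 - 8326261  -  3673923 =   -  12000184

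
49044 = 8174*6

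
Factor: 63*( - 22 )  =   - 1386 = -  2^1*3^2*7^1*11^1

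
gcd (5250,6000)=750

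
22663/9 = 2518 + 1/9 = 2518.11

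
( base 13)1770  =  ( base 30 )3PL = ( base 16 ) d8f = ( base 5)102341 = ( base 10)3471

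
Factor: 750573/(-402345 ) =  - 3^1*5^( - 1 )*8941^(-1 ) *27799^1 = - 83397/44705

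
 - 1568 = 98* ( - 16)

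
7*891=6237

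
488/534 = 244/267 = 0.91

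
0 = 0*7316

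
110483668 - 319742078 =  - 209258410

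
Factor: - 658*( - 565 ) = 2^1* 5^1* 7^1*47^1*113^1 = 371770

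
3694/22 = 167+10/11 = 167.91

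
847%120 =7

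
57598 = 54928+2670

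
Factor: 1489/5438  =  2^( - 1)*1489^1*2719^(  -  1 ) 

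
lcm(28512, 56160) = 1853280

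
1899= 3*633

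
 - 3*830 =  - 2490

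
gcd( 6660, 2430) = 90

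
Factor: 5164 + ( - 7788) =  - 2^6*41^1 = - 2624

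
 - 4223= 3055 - 7278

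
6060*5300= 32118000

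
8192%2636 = 284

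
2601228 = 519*5012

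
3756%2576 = 1180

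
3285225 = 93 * 35325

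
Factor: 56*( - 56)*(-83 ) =2^6*7^2*83^1 = 260288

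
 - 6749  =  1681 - 8430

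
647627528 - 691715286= - 44087758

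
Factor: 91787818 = 2^1*45893909^1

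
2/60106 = 1/30053 = 0.00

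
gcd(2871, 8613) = 2871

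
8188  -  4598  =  3590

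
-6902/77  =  -90 + 4/11 = -  89.64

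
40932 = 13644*3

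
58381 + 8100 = 66481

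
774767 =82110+692657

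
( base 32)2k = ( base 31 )2m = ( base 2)1010100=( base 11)77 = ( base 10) 84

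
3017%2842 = 175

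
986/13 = 75 +11/13 = 75.85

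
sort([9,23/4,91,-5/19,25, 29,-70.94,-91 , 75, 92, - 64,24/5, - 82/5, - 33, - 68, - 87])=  [ - 91,-87,  -  70.94 , - 68 ,-64,-33, - 82/5, - 5/19,24/5, 23/4, 9, 25,29 , 75,91,92 ]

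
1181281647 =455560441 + 725721206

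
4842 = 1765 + 3077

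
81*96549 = 7820469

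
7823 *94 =735362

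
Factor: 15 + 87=2^1 * 3^1*17^1 = 102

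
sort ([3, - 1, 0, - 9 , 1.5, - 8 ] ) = [ - 9,-8, - 1, 0 , 1.5, 3] 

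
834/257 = 3 +63/257  =  3.25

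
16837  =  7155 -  - 9682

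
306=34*9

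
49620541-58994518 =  -9373977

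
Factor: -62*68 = -4216= - 2^3*17^1 * 31^1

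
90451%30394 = 29663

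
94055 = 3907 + 90148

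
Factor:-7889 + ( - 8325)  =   - 2^1*11^2 * 67^1 = - 16214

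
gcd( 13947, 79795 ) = 1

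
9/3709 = 9/3709 = 0.00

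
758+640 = 1398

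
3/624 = 1/208= 0.00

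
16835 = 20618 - 3783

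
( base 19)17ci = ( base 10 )9632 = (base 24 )GH8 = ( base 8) 22640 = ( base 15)2cc2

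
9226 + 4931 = 14157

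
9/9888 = 3/3296  =  0.00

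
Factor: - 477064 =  - 2^3*7^2 * 1217^1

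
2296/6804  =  82/243 = 0.34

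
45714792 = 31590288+14124504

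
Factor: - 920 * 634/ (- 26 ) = 291640/13 = 2^3*5^1*13^(-1 )*23^1*317^1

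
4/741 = 4/741 = 0.01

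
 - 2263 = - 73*31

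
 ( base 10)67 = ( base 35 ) 1W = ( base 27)2d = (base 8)103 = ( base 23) 2l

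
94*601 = 56494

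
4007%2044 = 1963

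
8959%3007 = 2945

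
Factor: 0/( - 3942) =0^1= 0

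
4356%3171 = 1185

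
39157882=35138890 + 4018992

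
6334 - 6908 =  - 574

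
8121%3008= 2105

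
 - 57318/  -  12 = 4776  +  1/2 = 4776.50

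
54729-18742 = 35987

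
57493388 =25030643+32462745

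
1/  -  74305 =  - 1/74305 = - 0.00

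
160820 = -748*(-215 )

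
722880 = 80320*9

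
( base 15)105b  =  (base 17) BGA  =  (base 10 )3461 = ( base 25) 5db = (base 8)6605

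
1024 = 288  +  736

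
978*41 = 40098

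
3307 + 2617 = 5924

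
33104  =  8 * 4138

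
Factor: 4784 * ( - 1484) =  - 7099456 = - 2^6 * 7^1*13^1 *23^1*53^1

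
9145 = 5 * 1829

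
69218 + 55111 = 124329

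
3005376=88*34152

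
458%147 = 17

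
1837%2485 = 1837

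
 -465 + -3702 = - 4167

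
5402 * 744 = 4019088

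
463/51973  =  463/51973 = 0.01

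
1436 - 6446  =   - 5010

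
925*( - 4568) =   -  4225400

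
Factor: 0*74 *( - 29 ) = 0^1 = 0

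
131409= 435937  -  304528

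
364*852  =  310128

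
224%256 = 224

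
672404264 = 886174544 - 213770280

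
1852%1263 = 589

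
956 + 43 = 999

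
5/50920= 1/10184 =0.00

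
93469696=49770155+43699541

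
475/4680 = 95/936 = 0.10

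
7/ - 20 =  - 7/20 = - 0.35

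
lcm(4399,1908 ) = 158364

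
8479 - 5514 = 2965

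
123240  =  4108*30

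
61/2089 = 61/2089 = 0.03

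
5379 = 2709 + 2670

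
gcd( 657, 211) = 1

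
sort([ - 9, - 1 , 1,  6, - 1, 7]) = [ -9, - 1, - 1, 1,6, 7]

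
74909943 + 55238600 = 130148543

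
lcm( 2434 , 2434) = 2434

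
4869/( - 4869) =  -  1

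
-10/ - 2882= 5/1441 =0.00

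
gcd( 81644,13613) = 1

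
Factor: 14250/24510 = 25/43  =  5^2*43^( - 1 ) 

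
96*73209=7028064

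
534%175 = 9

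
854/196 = 61/14 = 4.36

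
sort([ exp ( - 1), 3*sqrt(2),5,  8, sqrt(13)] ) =[exp( - 1) , sqrt(13),3*sqrt (2),5, 8 ] 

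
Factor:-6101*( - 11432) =2^3*1429^1*6101^1 =69746632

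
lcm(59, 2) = 118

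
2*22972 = 45944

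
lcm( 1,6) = 6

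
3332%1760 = 1572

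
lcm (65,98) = 6370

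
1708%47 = 16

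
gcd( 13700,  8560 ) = 20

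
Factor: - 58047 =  - 3^1 * 11^1*1759^1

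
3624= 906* 4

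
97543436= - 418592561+516135997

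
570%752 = 570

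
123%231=123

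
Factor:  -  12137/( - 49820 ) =2^ ( - 2 )*5^( - 1)*47^(-1)*  229^1 = 229/940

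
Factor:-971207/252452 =-2^( - 2)  *  63113^( -1)*971207^1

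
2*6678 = 13356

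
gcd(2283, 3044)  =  761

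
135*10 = 1350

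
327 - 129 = 198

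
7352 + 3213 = 10565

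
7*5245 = 36715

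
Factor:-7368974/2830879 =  - 2^1*59^( - 1)*47981^( - 1 )*3684487^1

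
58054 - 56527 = 1527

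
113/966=113/966 = 0.12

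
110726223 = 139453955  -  28727732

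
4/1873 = 4/1873 = 0.00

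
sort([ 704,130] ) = [130, 704 ] 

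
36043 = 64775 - 28732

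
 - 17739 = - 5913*3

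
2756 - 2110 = 646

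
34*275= 9350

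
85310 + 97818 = 183128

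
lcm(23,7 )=161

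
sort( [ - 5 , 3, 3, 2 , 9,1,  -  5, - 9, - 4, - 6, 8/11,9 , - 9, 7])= [ - 9, - 9, - 6, - 5, - 5, - 4 , 8/11, 1, 2,3, 3,7,  9 , 9 ]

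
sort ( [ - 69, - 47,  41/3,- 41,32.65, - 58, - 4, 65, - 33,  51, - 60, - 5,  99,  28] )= [ - 69,-60, - 58, - 47, - 41, - 33, - 5, - 4, 41/3  ,  28,32.65, 51,  65,99] 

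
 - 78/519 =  - 26/173 = -0.15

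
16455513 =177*92969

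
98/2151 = 98/2151 = 0.05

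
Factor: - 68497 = -11^1*13^1* 479^1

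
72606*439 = 31874034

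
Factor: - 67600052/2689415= - 2^2*5^( - 1 )*13^1*67^1*19403^1* 537883^( - 1) 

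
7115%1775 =15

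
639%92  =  87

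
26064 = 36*724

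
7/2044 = 1/292  =  0.00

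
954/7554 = 159/1259 = 0.13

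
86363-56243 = 30120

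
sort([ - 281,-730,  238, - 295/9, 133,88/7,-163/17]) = [ - 730,  -  281, - 295/9, - 163/17, 88/7,133, 238 ]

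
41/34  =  41/34=1.21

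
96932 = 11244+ 85688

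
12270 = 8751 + 3519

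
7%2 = 1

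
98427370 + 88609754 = 187037124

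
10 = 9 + 1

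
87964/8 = 21991/2 = 10995.50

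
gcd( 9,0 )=9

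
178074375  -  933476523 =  - 755402148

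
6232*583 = 3633256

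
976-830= 146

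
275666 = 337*818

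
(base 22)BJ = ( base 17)F6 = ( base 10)261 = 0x105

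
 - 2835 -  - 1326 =  -  1509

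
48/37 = 1 + 11/37= 1.30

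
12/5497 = 12/5497 = 0.00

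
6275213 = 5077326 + 1197887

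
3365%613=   300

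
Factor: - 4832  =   - 2^5*151^1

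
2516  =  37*68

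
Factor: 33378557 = 2689^1*12413^1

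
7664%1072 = 160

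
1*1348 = 1348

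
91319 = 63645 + 27674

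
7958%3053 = 1852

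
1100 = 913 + 187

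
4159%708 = 619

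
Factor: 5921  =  31^1*191^1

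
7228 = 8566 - 1338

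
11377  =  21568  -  10191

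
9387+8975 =18362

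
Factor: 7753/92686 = 2^( - 1)* 11^(-2)*383^( - 1 ) * 7753^1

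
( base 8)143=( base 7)201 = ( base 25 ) 3o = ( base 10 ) 99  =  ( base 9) 120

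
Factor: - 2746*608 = -2^6* 19^1*1373^1=-1669568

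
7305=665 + 6640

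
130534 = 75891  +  54643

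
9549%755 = 489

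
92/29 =3+5/29 = 3.17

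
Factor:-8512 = -2^6* 7^1*19^1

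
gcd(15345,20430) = 45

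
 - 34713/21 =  - 1653 =- 1653.00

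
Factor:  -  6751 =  - 43^1*157^1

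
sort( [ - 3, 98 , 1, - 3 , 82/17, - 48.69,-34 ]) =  [ - 48.69, - 34 ,-3,  -  3, 1 , 82/17, 98 ]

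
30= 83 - 53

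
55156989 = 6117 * 9017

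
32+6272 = 6304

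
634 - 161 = 473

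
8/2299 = 8/2299 = 0.00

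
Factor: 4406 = 2^1 * 2203^1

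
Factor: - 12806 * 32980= - 422341880 = - 2^3*5^1*17^1 *19^1*97^1 * 337^1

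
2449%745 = 214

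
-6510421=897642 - 7408063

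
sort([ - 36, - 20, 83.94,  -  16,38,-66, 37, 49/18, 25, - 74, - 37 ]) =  [ - 74 , - 66, - 37,-36, - 20, - 16,49/18,25, 37, 38, 83.94 ]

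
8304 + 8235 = 16539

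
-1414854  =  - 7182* 197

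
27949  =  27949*1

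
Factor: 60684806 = 2^1*7^1*13^1*333433^1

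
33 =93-60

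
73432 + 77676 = 151108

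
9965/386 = 9965/386= 25.82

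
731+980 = 1711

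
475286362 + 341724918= 817011280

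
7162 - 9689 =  - 2527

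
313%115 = 83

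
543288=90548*6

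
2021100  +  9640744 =11661844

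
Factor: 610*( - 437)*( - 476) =2^3 * 5^1*7^1*17^1*19^1*23^1*61^1 = 126887320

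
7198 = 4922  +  2276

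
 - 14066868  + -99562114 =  - 113628982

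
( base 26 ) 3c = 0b1011010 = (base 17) 55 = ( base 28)36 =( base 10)90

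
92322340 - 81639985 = 10682355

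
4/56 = 1/14 =0.07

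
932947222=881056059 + 51891163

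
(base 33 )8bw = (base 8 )21623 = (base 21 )KDE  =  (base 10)9107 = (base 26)DC7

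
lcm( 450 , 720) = 3600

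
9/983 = 9/983 = 0.01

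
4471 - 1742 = 2729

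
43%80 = 43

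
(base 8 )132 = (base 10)90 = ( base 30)30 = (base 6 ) 230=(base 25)3f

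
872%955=872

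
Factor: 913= 11^1*83^1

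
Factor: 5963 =67^1*89^1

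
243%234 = 9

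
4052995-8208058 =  - 4155063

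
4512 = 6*752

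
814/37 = 22 = 22.00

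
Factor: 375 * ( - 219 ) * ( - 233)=3^2*5^3*73^1 * 233^1 = 19135125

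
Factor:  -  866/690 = - 3^( - 1 )*5^(-1) * 23^(-1)*433^1=- 433/345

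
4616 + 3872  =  8488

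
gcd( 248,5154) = 2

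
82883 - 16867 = 66016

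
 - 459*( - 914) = 419526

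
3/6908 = 3/6908= 0.00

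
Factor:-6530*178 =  - 2^2*5^1*89^1*653^1 = -1162340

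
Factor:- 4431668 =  - 2^2*1107917^1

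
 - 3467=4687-8154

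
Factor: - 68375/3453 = - 3^( - 1) * 5^3*547^1* 1151^(-1)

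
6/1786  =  3/893 = 0.00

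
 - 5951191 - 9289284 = -15240475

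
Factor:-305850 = -2^1  *3^1*5^2*2039^1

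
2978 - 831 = 2147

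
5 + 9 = 14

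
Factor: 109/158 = 2^( - 1 )*79^( - 1)*109^1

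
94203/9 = 10467 =10467.00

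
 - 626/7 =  - 90 + 4/7= - 89.43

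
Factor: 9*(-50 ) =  - 2^1*3^2 * 5^2 = - 450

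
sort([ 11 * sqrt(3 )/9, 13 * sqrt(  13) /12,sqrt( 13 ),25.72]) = [ 11*sqrt( 3 ) /9,sqrt(13 ),13*sqrt( 13) /12, 25.72]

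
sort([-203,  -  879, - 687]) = [ - 879, - 687, - 203 ]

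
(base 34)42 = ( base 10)138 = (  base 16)8A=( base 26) 58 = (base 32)4a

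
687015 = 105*6543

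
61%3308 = 61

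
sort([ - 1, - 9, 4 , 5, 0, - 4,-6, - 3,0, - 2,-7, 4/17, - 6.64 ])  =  [ - 9,- 7,-6.64, - 6,-4, - 3, - 2,-1, 0, 0, 4/17,4,  5 ]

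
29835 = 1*29835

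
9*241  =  2169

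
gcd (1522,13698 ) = 1522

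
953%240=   233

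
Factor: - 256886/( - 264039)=2^1*3^( - 1)*7^1 * 59^1*283^( - 1)=826/849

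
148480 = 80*1856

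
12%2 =0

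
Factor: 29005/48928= 2^( - 5)*5^1*11^( - 1 )*139^ ( - 1 )*  5801^1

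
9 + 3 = 12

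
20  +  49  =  69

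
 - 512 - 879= - 1391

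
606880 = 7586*80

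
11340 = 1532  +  9808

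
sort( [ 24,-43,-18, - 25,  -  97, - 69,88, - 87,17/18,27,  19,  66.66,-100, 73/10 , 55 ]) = [ - 100, - 97,- 87,-69 , - 43, - 25, - 18, 17/18,73/10,  19, 24,  27,55,66.66,  88 ] 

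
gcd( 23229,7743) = 7743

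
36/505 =36/505 = 0.07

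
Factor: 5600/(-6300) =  - 2^3* 3^( - 2) = - 8/9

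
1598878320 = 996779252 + 602099068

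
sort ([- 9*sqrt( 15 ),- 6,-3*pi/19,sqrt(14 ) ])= [- 9 * sqrt( 15 ),-6, - 3*pi/19, sqrt(14 )]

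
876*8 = 7008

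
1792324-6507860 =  - 4715536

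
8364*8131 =68007684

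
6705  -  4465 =2240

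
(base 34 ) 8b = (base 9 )344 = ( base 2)100011011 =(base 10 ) 283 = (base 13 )18A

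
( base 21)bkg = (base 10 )5287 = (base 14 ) 1cd9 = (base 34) 4JH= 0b1010010100111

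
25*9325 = 233125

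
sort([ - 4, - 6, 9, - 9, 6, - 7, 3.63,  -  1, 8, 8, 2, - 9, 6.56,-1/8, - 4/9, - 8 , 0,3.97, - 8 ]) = [ - 9, - 9,  -  8,  -  8, -7, - 6 , - 4, - 1, -4/9,-1/8, 0, 2 , 3.63, 3.97, 6 , 6.56, 8, 8 , 9] 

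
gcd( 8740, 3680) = 460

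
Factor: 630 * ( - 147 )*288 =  - 2^6 * 3^5*5^1* 7^3= - 26671680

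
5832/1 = 5832 = 5832.00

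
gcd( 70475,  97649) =1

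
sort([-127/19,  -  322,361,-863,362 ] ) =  [  -  863, -322, - 127/19,361, 362 ]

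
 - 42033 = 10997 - 53030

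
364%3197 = 364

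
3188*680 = 2167840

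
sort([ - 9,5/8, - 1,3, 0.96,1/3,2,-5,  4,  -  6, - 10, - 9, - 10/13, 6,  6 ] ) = [ - 10, - 9, - 9, - 6, - 5, - 1, - 10/13, 1/3, 5/8,0.96, 2,3, 4,6,6] 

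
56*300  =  16800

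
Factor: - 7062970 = -2^1 * 5^1*  706297^1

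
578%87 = 56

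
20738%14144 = 6594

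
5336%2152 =1032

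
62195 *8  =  497560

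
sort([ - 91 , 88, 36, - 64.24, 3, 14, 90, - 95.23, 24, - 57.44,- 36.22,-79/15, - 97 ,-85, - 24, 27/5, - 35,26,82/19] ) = [ - 97, - 95.23,-91, - 85, - 64.24, - 57.44, - 36.22, - 35,- 24, - 79/15, 3,  82/19 , 27/5, 14,  24, 26, 36 , 88,90]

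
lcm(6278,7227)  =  621522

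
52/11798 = 26/5899   =  0.00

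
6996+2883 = 9879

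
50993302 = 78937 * 646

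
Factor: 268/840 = 67/210 = 2^( - 1)*3^( - 1 )*5^( - 1)*7^( - 1)*67^1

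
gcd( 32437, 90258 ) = 1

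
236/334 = 118/167 = 0.71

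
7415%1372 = 555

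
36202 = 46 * 787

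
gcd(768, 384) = 384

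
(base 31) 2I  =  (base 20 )40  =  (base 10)80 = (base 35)2A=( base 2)1010000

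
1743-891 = 852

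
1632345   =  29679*55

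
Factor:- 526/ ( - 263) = 2^1 = 2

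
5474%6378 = 5474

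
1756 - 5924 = -4168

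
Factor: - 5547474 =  - 2^1*3^3 *17^1*6043^1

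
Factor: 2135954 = 2^1*601^1*1777^1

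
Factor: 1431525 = 3^1 * 5^2*19087^1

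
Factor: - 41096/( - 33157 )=2^3*11^1*71^( -1 ) = 88/71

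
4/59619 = 4/59619= 0.00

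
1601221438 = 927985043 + 673236395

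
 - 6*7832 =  - 46992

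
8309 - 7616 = 693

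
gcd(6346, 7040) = 2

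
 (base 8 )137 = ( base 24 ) 3N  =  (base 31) 32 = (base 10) 95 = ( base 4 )1133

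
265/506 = 265/506  =  0.52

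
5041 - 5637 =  - 596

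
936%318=300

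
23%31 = 23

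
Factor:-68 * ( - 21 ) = 1428= 2^2*3^1 * 7^1*17^1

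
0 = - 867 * 0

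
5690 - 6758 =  -1068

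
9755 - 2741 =7014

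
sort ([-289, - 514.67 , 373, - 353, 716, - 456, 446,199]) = [ - 514.67, - 456 ,- 353, - 289, 199,373,  446,  716 ] 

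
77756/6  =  12959 + 1/3 = 12959.33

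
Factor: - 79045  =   -5^1 * 15809^1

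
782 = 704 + 78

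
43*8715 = 374745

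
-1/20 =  - 1/20 = - 0.05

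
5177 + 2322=7499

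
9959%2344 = 583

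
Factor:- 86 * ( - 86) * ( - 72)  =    -  2^5 * 3^2*43^2 =- 532512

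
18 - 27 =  - 9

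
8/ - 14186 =  -  4/7093 =- 0.00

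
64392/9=21464/3 =7154.67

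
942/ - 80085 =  - 1 + 26381/26695 = -0.01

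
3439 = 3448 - 9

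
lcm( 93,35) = 3255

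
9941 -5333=4608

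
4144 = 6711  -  2567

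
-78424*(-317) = 24860408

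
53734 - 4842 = 48892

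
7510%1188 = 382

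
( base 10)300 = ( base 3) 102010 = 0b100101100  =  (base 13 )1A1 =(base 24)cc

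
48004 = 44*1091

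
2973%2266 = 707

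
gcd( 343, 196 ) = 49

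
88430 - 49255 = 39175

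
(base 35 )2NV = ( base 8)6326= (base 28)45A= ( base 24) 5GM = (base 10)3286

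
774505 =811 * 955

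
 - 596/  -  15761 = 596/15761   =  0.04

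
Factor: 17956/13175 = 2^2*5^(-2 ) * 17^( - 1)* 31^(-1)*67^2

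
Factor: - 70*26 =-2^2* 5^1*7^1 * 13^1=- 1820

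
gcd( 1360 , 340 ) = 340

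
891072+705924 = 1596996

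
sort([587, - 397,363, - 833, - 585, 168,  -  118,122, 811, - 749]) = [ - 833,-749, - 585, - 397, - 118, 122,168,363, 587, 811] 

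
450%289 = 161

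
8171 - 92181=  - 84010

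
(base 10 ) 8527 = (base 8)20517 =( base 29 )a41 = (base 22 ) hdd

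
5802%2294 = 1214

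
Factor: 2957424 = 2^4 * 3^1*61613^1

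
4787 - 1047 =3740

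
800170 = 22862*35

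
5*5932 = 29660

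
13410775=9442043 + 3968732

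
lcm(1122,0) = 0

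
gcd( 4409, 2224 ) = 1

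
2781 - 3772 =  - 991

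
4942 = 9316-4374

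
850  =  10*85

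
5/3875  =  1/775 = 0.00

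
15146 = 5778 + 9368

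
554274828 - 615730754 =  - 61455926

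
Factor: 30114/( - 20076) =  - 2^( - 1)*3^1 = - 3/2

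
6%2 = 0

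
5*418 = 2090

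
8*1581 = 12648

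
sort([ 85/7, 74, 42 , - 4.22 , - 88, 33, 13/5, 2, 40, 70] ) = [ - 88, - 4.22,2, 13/5, 85/7, 33,40, 42,70,74] 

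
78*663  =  51714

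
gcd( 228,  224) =4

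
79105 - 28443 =50662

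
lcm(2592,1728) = 5184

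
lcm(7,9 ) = 63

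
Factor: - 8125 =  - 5^4* 13^1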